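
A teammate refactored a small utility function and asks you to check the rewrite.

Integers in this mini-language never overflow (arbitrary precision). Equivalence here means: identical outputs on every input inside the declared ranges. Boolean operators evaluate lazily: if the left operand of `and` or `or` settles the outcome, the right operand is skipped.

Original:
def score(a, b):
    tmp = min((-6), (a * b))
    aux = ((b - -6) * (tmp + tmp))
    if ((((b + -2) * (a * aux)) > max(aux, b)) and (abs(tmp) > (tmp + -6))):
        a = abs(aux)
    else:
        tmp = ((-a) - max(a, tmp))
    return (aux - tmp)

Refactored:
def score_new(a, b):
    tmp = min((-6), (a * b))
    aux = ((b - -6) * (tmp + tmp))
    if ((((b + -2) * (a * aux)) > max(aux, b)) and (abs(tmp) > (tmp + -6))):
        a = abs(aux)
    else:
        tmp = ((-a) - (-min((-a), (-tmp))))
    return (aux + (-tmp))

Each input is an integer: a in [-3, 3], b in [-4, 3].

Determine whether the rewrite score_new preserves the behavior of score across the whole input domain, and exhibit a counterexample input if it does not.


Equivalent — the differences include min/max/abs usage differs, and arithmetic usage differs, yet no declared input distinguishes the two.
Spot check at a=-2, b=3 — score: tmp becomes -6; next aux becomes -108; next ((((b + -2) * (a * aux)) > max(aux, b)) and (abs(tmp) > (tmp + -6))) evaluates to true; next a becomes 108; next final value -102. score_new: tmp becomes -6; next aux becomes -108; next ((((b + -2) * (a * aux)) > max(aux, b)) and (abs(tmp) > (tmp + -6))) evaluates to true; next a becomes 108; next final value -102. Both give -102.
Across all 56 domain points the two functions coincide.
verdict: equivalent


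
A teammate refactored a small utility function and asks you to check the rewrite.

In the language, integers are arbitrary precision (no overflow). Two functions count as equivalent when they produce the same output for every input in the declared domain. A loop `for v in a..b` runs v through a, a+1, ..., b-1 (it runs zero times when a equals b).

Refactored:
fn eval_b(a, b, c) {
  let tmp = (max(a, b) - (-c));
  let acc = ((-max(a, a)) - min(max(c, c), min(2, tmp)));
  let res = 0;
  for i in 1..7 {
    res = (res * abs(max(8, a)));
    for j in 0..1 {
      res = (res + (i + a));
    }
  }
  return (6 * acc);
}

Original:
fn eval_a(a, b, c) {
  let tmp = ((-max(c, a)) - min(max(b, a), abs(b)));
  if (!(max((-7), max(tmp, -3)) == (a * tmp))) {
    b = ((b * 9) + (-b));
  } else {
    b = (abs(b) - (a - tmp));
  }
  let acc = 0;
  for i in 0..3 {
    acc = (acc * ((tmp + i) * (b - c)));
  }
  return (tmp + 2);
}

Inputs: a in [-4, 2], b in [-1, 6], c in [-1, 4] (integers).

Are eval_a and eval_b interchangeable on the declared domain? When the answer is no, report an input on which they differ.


a=-4, b=-1, c=-1 yields 4 from eval_a but 36 from eval_b.
verdict: not equivalent; witness: a=-4, b=-1, c=-1


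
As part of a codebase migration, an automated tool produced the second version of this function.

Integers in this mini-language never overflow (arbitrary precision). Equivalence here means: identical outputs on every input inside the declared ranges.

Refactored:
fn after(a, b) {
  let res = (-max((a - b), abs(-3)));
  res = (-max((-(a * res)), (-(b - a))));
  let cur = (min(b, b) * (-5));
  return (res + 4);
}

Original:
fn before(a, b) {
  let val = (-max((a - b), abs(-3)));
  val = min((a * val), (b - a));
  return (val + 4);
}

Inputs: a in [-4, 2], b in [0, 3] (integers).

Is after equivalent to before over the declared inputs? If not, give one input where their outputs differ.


This is a faithful refactor — arithmetic usage differs; constant usage differs; local variable names differ; statement counts differ; min/max/abs usage differs, but the computed results match everywhere.
Tracing a=-1, b=1: before: val becomes -3; next val becomes 2; next final value 6 | after: res becomes -3; next res becomes 2; next cur becomes -5; next final value 6 — matching result 6.
An exhaustive pass over the 28 declared inputs shows identical outputs.
verdict: equivalent


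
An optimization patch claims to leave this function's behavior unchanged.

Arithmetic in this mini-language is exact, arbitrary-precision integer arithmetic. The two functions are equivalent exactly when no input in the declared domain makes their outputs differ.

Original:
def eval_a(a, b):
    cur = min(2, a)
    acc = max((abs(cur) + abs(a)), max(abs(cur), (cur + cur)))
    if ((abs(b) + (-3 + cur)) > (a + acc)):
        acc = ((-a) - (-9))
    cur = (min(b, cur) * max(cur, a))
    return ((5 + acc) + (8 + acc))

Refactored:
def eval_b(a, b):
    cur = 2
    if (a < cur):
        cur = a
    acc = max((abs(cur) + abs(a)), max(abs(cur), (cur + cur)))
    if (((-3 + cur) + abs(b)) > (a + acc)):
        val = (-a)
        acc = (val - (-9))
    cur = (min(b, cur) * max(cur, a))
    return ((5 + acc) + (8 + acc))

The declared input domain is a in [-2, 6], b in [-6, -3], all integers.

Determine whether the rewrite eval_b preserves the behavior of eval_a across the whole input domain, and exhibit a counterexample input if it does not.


Reading the diff, among the changes: comparison usage differs; statement counts differ; branching structure differs; local variable names differ; min/max/abs usage differs.
One worked example (a=-1, b=-3) — eval_a: cur becomes -1; next acc becomes 2; next ((abs(b) + (-3 + cur)) > (a + acc)) evaluates to false; next cur becomes 3; next final value 17; eval_b: cur becomes 2; next (a < cur) evaluates to true; next cur becomes -1; next acc becomes 2; next (((-3 + cur) + abs(b)) > (a + acc)) evaluates to false; next cur becomes 3; next final value 17; agreement on 17.
Across all 36 domain points the two functions coincide.
verdict: equivalent


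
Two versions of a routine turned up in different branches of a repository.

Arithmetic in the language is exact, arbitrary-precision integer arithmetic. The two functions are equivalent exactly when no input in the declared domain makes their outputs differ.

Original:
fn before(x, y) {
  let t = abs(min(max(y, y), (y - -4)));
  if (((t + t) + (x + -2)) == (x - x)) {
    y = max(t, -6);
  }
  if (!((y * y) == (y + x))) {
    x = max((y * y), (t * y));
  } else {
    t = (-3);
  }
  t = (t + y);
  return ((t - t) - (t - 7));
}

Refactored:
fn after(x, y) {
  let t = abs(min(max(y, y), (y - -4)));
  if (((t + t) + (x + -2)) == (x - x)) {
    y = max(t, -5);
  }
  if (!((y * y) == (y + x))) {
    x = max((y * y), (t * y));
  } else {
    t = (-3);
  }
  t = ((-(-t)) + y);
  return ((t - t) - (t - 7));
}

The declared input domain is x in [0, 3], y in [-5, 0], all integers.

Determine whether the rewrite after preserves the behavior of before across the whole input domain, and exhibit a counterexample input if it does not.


Equivalent. Although `-6` became `-5`, no input in the stated domain can expose it.
Sweeping the whole domain (24 inputs) finds no disagreement.
One worked example (x=2, y=-2) — before: t=2, then (((t + t) + (x + -2)) == (x - x)) is false, then (!((y * y) == (y + x))) is true, then x=4, then t=0, then returns 7; after: t=2, then (((t + t) + (x + -2)) == (x - x)) is false, then (!((y * y) == (y + x))) is true, then x=4, then t=0, then returns 7; agreement on 7.
verdict: equivalent


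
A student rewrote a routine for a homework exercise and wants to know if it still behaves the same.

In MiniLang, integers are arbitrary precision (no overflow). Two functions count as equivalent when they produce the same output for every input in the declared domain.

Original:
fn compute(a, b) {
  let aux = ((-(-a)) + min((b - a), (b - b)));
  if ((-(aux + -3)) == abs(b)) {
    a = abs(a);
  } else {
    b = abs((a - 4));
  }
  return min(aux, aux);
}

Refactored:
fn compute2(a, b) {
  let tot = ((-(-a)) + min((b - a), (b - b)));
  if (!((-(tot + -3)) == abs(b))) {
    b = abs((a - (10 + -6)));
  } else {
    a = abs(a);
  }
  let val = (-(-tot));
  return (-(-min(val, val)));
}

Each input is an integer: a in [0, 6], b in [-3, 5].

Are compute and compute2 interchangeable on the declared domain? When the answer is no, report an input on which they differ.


Reading the diff, among the changes: arithmetic usage differs; and statement counts differ; and constant usage differs; and local variable names differ; and boolean connective usage differs.
One worked example (a=1, b=-1) — compute: aux=-1, then ((-(aux + -3)) == abs(b)) is false, then b=3, then returns -1; compute2: tot=-1, then (!((-(tot + -3)) == abs(b))) is true, then b=3, then val=-1, then returns -1; agreement on -1.
An exhaustive pass over the 63 declared inputs shows identical outputs.
verdict: equivalent


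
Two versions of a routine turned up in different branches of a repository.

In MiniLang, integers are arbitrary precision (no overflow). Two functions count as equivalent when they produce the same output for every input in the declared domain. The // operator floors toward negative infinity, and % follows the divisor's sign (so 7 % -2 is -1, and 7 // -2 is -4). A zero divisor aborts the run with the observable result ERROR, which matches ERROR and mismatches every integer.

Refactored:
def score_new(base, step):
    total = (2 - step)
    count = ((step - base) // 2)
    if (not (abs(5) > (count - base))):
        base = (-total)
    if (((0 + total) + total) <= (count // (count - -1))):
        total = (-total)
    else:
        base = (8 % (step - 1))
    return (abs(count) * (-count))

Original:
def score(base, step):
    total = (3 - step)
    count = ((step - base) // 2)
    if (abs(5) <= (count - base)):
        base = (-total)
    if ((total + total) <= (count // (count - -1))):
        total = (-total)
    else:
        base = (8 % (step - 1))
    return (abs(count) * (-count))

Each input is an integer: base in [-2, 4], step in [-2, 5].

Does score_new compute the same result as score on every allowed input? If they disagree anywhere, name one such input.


On input base=4, step=1, score returns ERROR while score_new returns 4.
verdict: not equivalent; witness: base=4, step=1


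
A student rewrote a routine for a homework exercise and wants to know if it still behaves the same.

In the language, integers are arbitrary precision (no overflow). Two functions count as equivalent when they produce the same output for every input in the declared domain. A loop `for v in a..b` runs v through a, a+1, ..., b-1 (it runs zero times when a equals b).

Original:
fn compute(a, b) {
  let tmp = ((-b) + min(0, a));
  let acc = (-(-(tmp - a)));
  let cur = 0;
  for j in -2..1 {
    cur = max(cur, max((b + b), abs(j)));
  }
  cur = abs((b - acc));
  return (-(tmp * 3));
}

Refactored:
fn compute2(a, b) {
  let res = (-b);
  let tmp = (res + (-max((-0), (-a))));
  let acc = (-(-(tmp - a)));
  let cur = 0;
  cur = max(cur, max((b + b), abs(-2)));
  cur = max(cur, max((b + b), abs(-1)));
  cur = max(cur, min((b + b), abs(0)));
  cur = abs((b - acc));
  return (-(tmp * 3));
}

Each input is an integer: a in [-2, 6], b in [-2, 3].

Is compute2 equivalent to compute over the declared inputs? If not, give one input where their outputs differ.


One difference looks behavioral, but it never changes the outcome for any declared input.
Tracing a=-1, b=3: compute: tmp becomes -4; next acc becomes -3; next cur becomes 0; next at j=-2:; next cur becomes 6; next at j=-1:; next cur becomes 6; next at j=0:; next cur becomes 6; next cur becomes 6; next final value 12 | compute2: res becomes -3; next tmp becomes -4; next acc becomes -3; next cur becomes 0; next cur becomes 6; next cur becomes 6; next cur becomes 6; next cur becomes 6; next final value 12 — matching result 12.
An exhaustive pass over the 54 declared inputs shows identical outputs.
verdict: equivalent


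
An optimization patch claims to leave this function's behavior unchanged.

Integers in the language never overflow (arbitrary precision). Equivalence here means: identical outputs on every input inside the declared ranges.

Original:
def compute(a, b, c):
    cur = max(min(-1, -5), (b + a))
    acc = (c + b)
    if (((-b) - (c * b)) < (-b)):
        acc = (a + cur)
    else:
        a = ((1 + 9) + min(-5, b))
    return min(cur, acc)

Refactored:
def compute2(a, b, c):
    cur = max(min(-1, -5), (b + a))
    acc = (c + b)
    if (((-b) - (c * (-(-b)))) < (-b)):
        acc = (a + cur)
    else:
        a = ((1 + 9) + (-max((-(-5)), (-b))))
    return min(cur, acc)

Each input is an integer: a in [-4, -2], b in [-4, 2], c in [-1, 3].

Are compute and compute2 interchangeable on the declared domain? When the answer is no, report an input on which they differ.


Differences: min/max/abs usage differs — yet all 105 inputs agree.
verdict: equivalent


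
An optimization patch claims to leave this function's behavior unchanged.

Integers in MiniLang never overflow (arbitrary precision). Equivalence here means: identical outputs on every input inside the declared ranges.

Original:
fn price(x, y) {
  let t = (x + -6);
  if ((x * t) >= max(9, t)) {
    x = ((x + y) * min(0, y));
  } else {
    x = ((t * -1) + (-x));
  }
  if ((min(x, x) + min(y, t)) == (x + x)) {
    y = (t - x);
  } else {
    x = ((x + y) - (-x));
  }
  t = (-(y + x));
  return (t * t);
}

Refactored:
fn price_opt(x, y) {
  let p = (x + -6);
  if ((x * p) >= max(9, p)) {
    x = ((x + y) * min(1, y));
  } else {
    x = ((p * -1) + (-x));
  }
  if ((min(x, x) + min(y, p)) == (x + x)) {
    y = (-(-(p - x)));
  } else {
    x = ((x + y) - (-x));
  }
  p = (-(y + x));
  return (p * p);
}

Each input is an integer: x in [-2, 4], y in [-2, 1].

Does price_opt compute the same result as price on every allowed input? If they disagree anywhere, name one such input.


There is a counterexample at x=-2, y=1: 4 on one side, 0 on the other.
price: t := -8 | ((x * t) >= max(9, t)): true | x := 0 | ((min(x, x) + min(y, t)) == (x + x)): false | x := 1 | t := -2 | result 4
price_opt: p := -8 | ((x * p) >= max(9, p)): true | x := -1 | ((min(x, x) + min(y, p)) == (x + x)): false | x := -1 | p := 0 | result 0
verdict: not equivalent; witness: x=-2, y=1


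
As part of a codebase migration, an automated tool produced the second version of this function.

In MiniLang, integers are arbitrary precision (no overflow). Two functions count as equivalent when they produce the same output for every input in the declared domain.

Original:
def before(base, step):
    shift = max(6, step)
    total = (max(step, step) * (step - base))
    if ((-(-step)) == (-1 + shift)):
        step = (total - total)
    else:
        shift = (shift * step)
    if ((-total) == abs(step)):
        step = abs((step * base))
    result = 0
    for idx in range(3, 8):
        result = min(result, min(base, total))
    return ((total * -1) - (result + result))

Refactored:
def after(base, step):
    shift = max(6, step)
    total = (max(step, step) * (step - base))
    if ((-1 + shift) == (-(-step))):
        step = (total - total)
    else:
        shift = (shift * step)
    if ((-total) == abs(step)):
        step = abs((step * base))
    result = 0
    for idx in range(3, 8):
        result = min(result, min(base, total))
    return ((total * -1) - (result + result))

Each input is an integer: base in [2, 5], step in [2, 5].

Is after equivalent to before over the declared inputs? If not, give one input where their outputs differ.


The two versions differ — the changes include same computation, different form.
As a probe, take base=3, step=5: before runs shift = 6; total = 10; ((-(-step)) == (-1 + shift)) -> true; step = 0; ((-total) == abs(step)) -> false; result = 0; [idx=3]; result = 0; [idx=4]; result = 0; [idx=5]; result = 0; [idx=6]; result = 0; [idx=7]; result = 0; return -10; after runs shift = 6; total = 10; ((-1 + shift) == (-(-step))) -> true; step = 0; ((-total) == abs(step)) -> false; result = 0; [idx=3]; result = 0; [idx=4]; result = 0; [idx=5]; result = 0; [idx=6]; result = 0; [idx=7]; result = 0; return -10; both end at -10.
Every one of the 16 inputs gives matching results.
verdict: equivalent


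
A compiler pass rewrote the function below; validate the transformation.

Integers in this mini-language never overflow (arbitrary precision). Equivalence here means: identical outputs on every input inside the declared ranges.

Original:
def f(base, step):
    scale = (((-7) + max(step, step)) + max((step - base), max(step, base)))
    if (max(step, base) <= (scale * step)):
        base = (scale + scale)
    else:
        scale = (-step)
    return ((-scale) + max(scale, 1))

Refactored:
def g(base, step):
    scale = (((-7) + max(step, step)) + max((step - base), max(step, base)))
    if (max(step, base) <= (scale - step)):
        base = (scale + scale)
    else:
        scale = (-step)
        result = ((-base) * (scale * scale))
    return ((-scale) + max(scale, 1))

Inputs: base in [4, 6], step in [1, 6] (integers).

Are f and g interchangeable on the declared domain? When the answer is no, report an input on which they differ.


Evaluate both at base=4, step=4.
f: scale := 1 | (max(step, base) <= (scale * step)): true | base := 2 | result 0
g: scale := 1 | (max(step, base) <= (scale - step)): false | scale := -4 | result := -64 | result 5
0 != 5, so the rewrite changes behavior.
verdict: not equivalent; witness: base=4, step=4


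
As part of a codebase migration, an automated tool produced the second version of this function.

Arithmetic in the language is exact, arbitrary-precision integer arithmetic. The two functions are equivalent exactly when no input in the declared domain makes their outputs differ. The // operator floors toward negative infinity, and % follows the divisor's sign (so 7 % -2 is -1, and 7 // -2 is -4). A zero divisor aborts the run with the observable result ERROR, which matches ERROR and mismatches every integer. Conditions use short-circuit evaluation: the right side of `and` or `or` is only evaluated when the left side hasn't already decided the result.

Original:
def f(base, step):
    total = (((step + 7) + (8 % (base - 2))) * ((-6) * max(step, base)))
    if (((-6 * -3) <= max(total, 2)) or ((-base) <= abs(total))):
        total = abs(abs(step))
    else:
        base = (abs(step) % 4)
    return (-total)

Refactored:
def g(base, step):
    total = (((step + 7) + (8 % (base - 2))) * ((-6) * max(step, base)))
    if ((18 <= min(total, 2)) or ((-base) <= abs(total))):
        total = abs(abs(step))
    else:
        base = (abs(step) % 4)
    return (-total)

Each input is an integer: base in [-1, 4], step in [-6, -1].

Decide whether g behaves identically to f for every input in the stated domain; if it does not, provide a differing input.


The edit looks behavioral (`max(total, 2)` became `min(total, 2)`), but over these ranges it never changes the outcome.
As a probe, take base=4, step=-4: f runs total = -72; (((-6 * -3) <= max(total, 2)) or ((-base) <= abs(total))) -> true; total = 4; return -4; g runs total = -72; ((18 <= min(total, 2)) or ((-base) <= abs(total))) -> true; total = 4; return -4; both end at -4.
Every one of the 36 inputs gives matching results.
verdict: equivalent


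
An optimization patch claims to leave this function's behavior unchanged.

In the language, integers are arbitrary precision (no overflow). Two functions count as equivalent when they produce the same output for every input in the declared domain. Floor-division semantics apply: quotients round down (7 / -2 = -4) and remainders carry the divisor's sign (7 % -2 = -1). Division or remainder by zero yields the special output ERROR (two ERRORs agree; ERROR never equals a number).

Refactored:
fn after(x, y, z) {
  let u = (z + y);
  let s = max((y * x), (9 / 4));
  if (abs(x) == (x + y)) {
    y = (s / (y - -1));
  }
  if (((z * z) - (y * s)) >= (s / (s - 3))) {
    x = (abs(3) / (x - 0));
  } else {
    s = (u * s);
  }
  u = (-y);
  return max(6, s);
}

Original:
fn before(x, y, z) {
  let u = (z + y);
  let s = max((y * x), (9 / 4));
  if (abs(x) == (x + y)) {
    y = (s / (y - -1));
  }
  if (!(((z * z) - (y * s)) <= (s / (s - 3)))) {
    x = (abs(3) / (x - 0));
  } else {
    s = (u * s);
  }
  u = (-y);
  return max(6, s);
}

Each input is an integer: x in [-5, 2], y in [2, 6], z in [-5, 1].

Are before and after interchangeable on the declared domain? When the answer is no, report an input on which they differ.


Consider the input x=0, y=3, z=-2.
before: u := 1 | s := 2 | (abs(x) == (x + y)): false | (!(((z * z) - (y * s)) <= (s / (s - 3)))): false | s := 2 | u := -3 | result 6
after: u := 1 | s := 2 | (abs(x) == (x + y)): false | (((z * z) - (y * s)) >= (s / (s - 3))): true | divide-by-zero, output ERROR
6 vs ERROR — the two versions disagree here.
verdict: not equivalent; witness: x=0, y=3, z=-2


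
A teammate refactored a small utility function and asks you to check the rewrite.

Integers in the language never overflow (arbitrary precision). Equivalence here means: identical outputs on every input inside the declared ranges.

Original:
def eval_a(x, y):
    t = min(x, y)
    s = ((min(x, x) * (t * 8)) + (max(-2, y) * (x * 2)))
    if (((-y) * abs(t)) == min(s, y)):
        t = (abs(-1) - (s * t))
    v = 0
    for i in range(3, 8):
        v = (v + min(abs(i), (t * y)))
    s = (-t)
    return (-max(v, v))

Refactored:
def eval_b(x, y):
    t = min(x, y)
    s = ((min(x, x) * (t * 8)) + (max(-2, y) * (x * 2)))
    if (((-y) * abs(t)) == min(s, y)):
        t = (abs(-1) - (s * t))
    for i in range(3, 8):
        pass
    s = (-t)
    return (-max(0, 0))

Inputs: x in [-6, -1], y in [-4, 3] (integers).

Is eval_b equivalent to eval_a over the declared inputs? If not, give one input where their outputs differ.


Not equivalent: x=-6, y=-4 separates them (-25 vs 0).
eval_a: t becomes -6; next s becomes 312; next (((-y) * abs(t)) == min(s, y)) evaluates to false; next v becomes 0; next at i=3:; next v becomes 3; next at i=4:; next v becomes 7; next at i=5:; next v becomes 12; next at i=6:; next v becomes 18; next at i=7:; next v becomes 25; next s becomes 6; next final value -25
eval_b: t becomes -6; next s becomes 312; next (((-y) * abs(t)) == min(s, y)) evaluates to false; next at i=3:; next at i=4:; next at i=5:; next at i=6:; next at i=7:; next s becomes 6; next final value 0
verdict: not equivalent; witness: x=-6, y=-4


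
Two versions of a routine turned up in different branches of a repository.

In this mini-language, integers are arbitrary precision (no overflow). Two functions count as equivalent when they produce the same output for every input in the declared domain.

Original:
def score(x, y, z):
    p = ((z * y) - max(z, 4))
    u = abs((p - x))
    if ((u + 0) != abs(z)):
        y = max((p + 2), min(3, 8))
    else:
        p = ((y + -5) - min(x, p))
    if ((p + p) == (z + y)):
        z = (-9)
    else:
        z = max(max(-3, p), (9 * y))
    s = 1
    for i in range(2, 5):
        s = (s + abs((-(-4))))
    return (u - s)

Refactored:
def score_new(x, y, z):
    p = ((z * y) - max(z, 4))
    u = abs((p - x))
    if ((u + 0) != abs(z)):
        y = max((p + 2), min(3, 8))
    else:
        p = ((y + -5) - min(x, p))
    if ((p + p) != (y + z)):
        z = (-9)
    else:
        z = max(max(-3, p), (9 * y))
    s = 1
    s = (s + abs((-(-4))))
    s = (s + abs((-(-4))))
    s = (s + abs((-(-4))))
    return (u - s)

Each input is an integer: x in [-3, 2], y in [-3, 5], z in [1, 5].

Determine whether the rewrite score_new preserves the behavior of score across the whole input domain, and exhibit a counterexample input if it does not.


One difference looks behavioral, but it never changes the outcome for any declared input.
One worked example (x=2, y=-3, z=2) — score: p := -10 | u := 12 | ((u + 0) != abs(z)): true | y := 3 | ((p + p) == (z + y)): false | z := 27 | s := 1 | iter i=2: | s := 5 | iter i=3: | s := 9 | iter i=4: | s := 13 | result -1; score_new: p := -10 | u := 12 | ((u + 0) != abs(z)): true | y := 3 | ((p + p) != (y + z)): true | z := -9 | s := 1 | s := 5 | s := 9 | s := 13 | result -1; agreement on -1.
Across all 270 domain points the two functions coincide.
verdict: equivalent


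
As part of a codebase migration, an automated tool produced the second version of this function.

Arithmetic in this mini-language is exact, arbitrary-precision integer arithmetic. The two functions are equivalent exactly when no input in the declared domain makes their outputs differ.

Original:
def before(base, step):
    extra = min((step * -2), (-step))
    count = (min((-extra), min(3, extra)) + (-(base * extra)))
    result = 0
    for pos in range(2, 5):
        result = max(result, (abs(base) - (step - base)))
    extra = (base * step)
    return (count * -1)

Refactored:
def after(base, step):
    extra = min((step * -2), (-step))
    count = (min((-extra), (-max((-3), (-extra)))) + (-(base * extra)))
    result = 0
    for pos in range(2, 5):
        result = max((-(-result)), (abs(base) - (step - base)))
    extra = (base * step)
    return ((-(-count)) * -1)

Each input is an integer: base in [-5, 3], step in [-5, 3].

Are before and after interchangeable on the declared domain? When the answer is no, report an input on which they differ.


This is a faithful refactor — min/max/abs usage differs, but the computed results match everywhere.
As a probe, take base=-5, step=-1: before runs extra := 1 | count := 4 | result := 0 | iter pos=2: | result := 1 | iter pos=3: | result := 1 | iter pos=4: | result := 1 | extra := 5 | result -4; after runs extra := 1 | count := 4 | result := 0 | iter pos=2: | result := 1 | iter pos=3: | result := 1 | iter pos=4: | result := 1 | extra := 5 | result -4; both end at -4.
Every one of the 81 inputs gives matching results.
verdict: equivalent


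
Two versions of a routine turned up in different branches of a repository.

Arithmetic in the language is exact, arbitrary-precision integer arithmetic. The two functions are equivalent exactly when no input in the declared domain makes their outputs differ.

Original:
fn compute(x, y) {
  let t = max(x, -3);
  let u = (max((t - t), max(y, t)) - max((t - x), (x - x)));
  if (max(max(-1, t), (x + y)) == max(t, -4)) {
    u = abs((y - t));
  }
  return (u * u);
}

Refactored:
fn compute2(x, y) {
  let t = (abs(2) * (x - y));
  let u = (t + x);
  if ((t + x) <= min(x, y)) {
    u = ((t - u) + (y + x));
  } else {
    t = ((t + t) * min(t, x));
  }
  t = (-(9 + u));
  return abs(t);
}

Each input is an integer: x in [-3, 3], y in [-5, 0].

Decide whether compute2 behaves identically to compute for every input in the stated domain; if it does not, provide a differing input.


Not equivalent: x=-3, y=-5 separates them (0 vs 10).
compute: t becomes -3; next u becomes 0; next (max(max(-1, t), (x + y)) == max(t, -4)) evaluates to false; next final value 0
compute2: t becomes 4; next u becomes 1; next ((t + x) <= min(x, y)) evaluates to false; next t becomes -24; next t becomes -10; next final value 10
verdict: not equivalent; witness: x=-3, y=-5


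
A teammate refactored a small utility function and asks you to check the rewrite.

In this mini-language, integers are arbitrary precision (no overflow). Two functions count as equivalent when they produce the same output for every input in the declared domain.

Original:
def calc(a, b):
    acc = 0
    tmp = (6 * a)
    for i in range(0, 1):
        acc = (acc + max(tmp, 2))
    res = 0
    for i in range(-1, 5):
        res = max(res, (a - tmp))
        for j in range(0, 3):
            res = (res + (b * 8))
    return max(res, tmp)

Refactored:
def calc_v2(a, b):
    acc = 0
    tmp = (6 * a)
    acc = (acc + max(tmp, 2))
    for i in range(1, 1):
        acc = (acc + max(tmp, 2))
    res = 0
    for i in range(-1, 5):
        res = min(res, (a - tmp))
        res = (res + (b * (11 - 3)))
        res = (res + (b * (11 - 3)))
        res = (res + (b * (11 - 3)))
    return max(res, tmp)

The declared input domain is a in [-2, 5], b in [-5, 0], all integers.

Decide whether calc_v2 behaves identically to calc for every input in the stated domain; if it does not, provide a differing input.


Not equivalent: a=-2, b=0 separates them (10 vs 0).
calc: acc := 0 | tmp := -12 | iter i=0: | acc := 2 | res := 0 | iter i=-1: | res := 10 | iter j=0: | res := 10 | iter j=1: | res := 10 | iter j=2: | res := 10 | iter i=0: | res := 10 | iter j=0: | res := 10 | iter j=1: | res := 10 | iter j=2: | res := 10 | iter i=1: | res := 10 | iter j=0: | res := 10 | iter j=1: | res := 10 | iter j=2: | res := 10 | iter i=2: | res := 10 | iter j=0: | res := 10 | iter j=1: | res := 10 | iter j=2: | res := 10 | iter i=3: | res := 10 | iter j=0: | res := 10 | iter j=1: | res := 10 | iter j=2: | res := 10 | iter i=4: | res := 10 | iter j=0: | res := 10 | iter j=1: | res := 10 | iter j=2: | res := 10 | result 10
calc_v2: acc := 0 | tmp := -12 | acc := 2 | loop over i: empty range | res := 0 | iter i=-1: | res := 0 | res := 0 | res := 0 | res := 0 | iter i=0: | res := 0 | res := 0 | res := 0 | res := 0 | iter i=1: | res := 0 | res := 0 | res := 0 | res := 0 | iter i=2: | res := 0 | res := 0 | res := 0 | res := 0 | iter i=3: | res := 0 | res := 0 | res := 0 | res := 0 | iter i=4: | res := 0 | res := 0 | res := 0 | res := 0 | result 0
verdict: not equivalent; witness: a=-2, b=0


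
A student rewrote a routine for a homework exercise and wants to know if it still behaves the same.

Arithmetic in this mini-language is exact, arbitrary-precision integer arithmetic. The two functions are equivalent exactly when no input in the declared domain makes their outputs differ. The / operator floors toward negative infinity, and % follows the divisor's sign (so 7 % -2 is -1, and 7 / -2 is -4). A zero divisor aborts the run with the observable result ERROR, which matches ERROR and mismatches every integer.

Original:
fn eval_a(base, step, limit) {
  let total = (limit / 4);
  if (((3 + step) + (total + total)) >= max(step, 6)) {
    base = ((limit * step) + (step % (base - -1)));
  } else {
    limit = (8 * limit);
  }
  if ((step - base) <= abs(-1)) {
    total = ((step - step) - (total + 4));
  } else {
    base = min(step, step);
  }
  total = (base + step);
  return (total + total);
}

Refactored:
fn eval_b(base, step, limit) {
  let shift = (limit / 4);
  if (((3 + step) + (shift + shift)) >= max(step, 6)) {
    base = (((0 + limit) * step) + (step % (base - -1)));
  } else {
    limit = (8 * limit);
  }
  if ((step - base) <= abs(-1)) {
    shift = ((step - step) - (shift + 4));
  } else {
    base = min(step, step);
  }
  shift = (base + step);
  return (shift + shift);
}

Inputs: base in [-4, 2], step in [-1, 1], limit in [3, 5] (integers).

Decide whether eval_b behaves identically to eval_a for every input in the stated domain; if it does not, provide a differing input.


This is a faithful refactor — arithmetic usage differs; and local variable names differ; and constant usage differs, but the computed results match everywhere.
Tracing base=-3, step=1, limit=3: eval_a: total becomes 0; next (((3 + step) + (total + total)) >= max(step, 6)) evaluates to false; next limit becomes 24; next ((step - base) <= abs(-1)) evaluates to false; next base becomes 1; next total becomes 2; next final value 4 | eval_b: shift becomes 0; next (((3 + step) + (shift + shift)) >= max(step, 6)) evaluates to false; next limit becomes 24; next ((step - base) <= abs(-1)) evaluates to false; next base becomes 1; next shift becomes 2; next final value 4 — matching result 4.
Sweeping the whole domain (63 inputs) finds no disagreement.
verdict: equivalent


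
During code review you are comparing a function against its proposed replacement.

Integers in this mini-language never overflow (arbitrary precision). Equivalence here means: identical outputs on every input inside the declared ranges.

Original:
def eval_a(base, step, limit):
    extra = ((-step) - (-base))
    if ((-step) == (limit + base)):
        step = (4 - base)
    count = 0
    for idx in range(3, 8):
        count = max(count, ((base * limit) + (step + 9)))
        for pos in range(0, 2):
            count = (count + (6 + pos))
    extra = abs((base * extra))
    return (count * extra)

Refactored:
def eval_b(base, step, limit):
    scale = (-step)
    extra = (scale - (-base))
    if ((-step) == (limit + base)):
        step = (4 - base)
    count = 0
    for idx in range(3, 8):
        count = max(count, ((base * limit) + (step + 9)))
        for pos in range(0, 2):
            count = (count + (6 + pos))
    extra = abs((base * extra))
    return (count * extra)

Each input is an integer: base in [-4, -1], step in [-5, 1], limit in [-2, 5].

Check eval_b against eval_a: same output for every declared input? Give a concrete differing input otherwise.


Comparing the listings, the differences include: statement counts differ; local variable names differ.
One worked example (base=-4, step=0, limit=0) — eval_a: extra := -4 | ((-step) == (limit + base)): false | count := 0 | iter idx=3: | count := 9 | iter pos=0: | count := 15 | iter pos=1: | count := 22 | iter idx=4: | count := 22 | iter pos=0: | count := 28 | iter pos=1: | count := 35 | iter idx=5: | count := 35 | iter pos=0: | count := 41 | iter pos=1: | count := 48 | iter idx=6: | count := 48 | iter pos=0: | count := 54 | iter pos=1: | count := 61 | iter idx=7: | count := 61 | iter pos=0: | count := 67 | iter pos=1: | count := 74 | extra := 16 | result 1184; eval_b: scale := 0 | extra := -4 | ((-step) == (limit + base)): false | count := 0 | iter idx=3: | count := 9 | iter pos=0: | count := 15 | iter pos=1: | count := 22 | iter idx=4: | count := 22 | iter pos=0: | count := 28 | iter pos=1: | count := 35 | iter idx=5: | count := 35 | iter pos=0: | count := 41 | iter pos=1: | count := 48 | iter idx=6: | count := 48 | iter pos=0: | count := 54 | iter pos=1: | count := 61 | iter idx=7: | count := 61 | iter pos=0: | count := 67 | iter pos=1: | count := 74 | extra := 16 | result 1184; agreement on 1184.
Sweeping the whole domain (224 inputs) finds no disagreement.
verdict: equivalent


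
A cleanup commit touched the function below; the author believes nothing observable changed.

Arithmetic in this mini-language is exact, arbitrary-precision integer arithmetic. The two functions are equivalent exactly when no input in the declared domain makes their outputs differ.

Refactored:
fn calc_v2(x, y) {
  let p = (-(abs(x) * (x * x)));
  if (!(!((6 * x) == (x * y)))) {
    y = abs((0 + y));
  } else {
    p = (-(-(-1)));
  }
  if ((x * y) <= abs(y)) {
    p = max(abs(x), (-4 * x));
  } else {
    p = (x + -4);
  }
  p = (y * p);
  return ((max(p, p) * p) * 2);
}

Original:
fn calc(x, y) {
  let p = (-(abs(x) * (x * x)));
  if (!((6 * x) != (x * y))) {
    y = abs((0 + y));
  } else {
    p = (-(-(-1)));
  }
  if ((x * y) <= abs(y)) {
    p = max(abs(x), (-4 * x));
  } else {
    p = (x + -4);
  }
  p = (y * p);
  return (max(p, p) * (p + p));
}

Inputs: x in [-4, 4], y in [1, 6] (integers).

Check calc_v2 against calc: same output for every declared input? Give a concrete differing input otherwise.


Comparing the listings, the differences include: constant usage differs, boolean connective usage differs, comparison usage differs, arithmetic usage differs.
As a probe, take x=3, y=1: calc runs p := -27 | (!((6 * x) != (x * y))): false | p := -1 | ((x * y) <= abs(y)): false | p := -1 | p := -1 | result 2; calc_v2 runs p := -27 | (!(!((6 * x) == (x * y)))): false | p := -1 | ((x * y) <= abs(y)): false | p := -1 | p := -1 | result 2; both end at 2.
Checked all 54 inputs in the declared domain: the outputs agree on every one.
verdict: equivalent


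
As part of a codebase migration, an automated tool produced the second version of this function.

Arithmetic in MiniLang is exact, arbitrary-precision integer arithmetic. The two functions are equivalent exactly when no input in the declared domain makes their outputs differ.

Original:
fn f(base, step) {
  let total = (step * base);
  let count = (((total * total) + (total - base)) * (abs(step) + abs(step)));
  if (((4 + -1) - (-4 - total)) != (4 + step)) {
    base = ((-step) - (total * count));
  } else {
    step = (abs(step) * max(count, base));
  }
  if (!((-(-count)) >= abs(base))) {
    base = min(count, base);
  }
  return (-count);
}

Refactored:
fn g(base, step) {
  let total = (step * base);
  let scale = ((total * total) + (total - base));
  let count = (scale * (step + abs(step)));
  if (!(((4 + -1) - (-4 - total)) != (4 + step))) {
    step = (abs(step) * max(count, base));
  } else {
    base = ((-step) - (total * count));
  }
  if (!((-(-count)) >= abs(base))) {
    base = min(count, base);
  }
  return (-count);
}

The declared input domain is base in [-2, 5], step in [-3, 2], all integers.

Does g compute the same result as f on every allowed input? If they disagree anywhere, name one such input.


On input base=-2, step=-3, f returns -264 while g returns 0.
verdict: not equivalent; witness: base=-2, step=-3


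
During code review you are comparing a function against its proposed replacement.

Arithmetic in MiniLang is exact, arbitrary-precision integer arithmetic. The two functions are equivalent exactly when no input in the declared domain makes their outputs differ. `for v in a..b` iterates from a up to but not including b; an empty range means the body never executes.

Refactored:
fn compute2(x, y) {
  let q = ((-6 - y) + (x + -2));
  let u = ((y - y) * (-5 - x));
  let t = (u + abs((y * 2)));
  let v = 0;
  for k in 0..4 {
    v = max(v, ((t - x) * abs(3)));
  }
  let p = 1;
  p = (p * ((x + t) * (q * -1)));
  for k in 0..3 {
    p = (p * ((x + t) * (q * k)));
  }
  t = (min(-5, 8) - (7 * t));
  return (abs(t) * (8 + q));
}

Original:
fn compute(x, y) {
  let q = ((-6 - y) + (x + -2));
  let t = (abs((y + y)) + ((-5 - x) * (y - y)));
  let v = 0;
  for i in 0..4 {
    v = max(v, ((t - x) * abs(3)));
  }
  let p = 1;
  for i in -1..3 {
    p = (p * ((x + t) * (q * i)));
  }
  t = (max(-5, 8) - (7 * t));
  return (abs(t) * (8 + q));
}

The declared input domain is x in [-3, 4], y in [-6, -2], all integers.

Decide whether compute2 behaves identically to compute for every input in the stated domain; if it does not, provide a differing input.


These are not equivalent — on x=-3, y=-6 the outputs split (228 vs 267).
compute: q = -5; t = 12; v = 0; [i=0]; v = 45; [i=1]; v = 45; [i=2]; v = 45; [i=3]; v = 45; p = 1; [i=-1]; p = 45; [i=0]; p = 0; [i=1]; p = 0; [i=2]; p = 0; t = -76; return 228
compute2: q = -5; u = 0; t = 12; v = 0; [k=0]; v = 45; [k=1]; v = 45; [k=2]; v = 45; [k=3]; v = 45; p = 1; p = 45; [k=0]; p = 0; [k=1]; p = 0; [k=2]; p = 0; t = -89; return 267
verdict: not equivalent; witness: x=-3, y=-6


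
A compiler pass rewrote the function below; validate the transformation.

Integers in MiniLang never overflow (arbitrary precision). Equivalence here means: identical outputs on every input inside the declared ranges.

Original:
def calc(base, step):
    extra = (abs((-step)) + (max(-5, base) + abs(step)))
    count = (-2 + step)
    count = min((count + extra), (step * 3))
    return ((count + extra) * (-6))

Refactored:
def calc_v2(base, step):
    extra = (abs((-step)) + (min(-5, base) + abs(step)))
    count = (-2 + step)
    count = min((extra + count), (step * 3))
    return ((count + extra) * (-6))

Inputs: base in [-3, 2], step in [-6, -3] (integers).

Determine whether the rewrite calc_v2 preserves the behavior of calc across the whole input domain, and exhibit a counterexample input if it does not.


The rewrite breaks on base=-3, step=-6, where the results are 54 and 66.
calc: extra becomes 9; next count becomes -8; next count becomes -18; next final value 54
calc_v2: extra becomes 7; next count becomes -8; next count becomes -18; next final value 66
verdict: not equivalent; witness: base=-3, step=-6


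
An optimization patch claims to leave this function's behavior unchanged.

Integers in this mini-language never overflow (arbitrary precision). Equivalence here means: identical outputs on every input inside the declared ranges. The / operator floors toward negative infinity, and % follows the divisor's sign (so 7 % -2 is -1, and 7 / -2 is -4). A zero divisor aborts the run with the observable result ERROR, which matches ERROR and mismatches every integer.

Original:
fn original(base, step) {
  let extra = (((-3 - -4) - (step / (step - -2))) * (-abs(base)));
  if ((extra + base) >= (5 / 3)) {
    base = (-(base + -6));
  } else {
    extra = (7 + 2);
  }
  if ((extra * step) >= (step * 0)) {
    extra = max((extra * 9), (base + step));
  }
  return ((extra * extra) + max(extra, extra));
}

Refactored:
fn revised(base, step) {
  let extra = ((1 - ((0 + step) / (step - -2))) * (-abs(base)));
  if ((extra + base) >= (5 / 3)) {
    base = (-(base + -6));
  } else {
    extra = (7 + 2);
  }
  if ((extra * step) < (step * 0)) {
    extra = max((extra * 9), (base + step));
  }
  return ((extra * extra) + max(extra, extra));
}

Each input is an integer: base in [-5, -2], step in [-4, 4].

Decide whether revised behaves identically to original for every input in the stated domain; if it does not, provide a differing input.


Try base=-5, step=-4.
original: extra = 5; ((extra + base) >= (5 / 3)) -> false; extra = 9; ((extra * step) >= (step * 0)) -> false; return 90
revised: extra = 5; ((extra + base) >= (5 / 3)) -> false; extra = 9; ((extra * step) < (step * 0)) -> true; extra = 81; return 6642
90 != 6642, so the rewrite changes behavior.
verdict: not equivalent; witness: base=-5, step=-4
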